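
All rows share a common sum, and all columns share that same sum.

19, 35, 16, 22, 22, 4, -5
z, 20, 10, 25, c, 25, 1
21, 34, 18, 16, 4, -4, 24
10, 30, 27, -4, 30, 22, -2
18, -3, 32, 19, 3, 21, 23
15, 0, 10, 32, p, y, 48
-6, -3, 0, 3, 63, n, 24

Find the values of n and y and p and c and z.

n = 32, y = 13, p = -5, c = -4, z = 36

Rows 1 and 3 both sum to 113, so that's the common total.
Row 7 has -6 − 3 + 0 + 3 + 63 + 24 = 81; the blank must be 113 − 81 = 32.
Column 6 has 4 + 25 − 4 + 22 + 21 + 32 = 100; the blank must be 113 − 100 = 13.
Row 6 has 15 + 0 + 10 + 32 + 13 + 48 = 118; the blank must be 113 − 118 = -5.
Column 5 has 22 + 4 + 30 + 3 − 5 + 63 = 117; the blank must be 113 − 117 = -4.
Row 2 has 20 + 10 + 25 − 4 + 25 + 1 = 77; the blank must be 113 − 77 = 36.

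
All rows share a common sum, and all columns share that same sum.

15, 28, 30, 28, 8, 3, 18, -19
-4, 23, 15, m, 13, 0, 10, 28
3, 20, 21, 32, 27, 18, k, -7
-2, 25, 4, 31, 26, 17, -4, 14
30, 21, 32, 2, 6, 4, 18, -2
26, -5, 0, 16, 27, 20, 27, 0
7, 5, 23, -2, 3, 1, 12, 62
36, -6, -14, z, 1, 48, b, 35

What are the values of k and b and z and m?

Rows 1 and 4 both sum to 111, so that's the common total.
The known cells in row 2 total 85, leaving 111 − 85 = 26 for the blank.
The known cells in row 3 total 114, leaving 111 − 114 = -3 for the blank.
The known cells in column 7 total 78, leaving 111 − 78 = 33 for the blank.
The known cells in row 8 total 133, leaving 111 − 133 = -22 for the blank.

k = -3, b = 33, z = -22, m = 26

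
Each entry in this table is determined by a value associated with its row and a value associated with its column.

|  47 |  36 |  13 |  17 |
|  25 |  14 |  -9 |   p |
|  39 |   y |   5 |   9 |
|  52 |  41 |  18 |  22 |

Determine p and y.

The difference between any two rows is the same in every column — this is an addition table with the headers hidden.
Row 2 minus row 1 is -9 − 13 = -22, so its entry in column 4 is 17 + (-22) = -5.
Row 3 minus row 1 is 5 − 13 = -8, so its entry in column 2 is 36 + (-8) = 28.

p = -5, y = 28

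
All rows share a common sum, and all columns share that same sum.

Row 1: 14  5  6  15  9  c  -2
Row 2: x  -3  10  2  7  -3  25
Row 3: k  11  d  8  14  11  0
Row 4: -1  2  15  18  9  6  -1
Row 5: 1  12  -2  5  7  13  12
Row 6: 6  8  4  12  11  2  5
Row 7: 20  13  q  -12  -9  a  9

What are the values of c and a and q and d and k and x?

c = 1, a = 18, q = 9, d = 6, k = -2, x = 10

Rows 4 and 5 both sum to 48, so that's the common total.
The known cells in row 1 total 47, leaving 48 − 47 = 1 for the blank.
The known cells in column 6 total 30, leaving 48 − 30 = 18 for the blank.
The known cells in row 7 total 39, leaving 48 − 39 = 9 for the blank.
The known cells in column 3 total 42, leaving 48 − 42 = 6 for the blank.
The known cells in row 3 total 50, leaving 48 − 50 = -2 for the blank.
The known cells in row 2 total 38, leaving 48 − 38 = 10 for the blank.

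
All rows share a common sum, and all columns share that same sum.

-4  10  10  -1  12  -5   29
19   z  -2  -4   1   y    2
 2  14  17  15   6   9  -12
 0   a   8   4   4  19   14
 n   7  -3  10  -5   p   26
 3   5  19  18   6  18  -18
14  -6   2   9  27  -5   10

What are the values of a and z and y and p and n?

Rows 1 and 3 both sum to 51, so that's the common total.
Column 1: -4 + 19 + 2 + 0 + 3 + 14 = 34, so its missing entry is 51 − 34 = 17.
Row 4: 0 + 8 + 4 + 4 + 19 + 14 = 49, so its missing entry is 51 − 49 = 2.
Column 2: 10 + 14 + 2 + 7 + 5 − 6 = 32, so its missing entry is 51 − 32 = 19.
Row 2: 19 + 19 − 2 − 4 + 1 + 2 = 35, so its missing entry is 51 − 35 = 16.
Row 5: 17 + 7 − 3 + 10 − 5 + 26 = 52, so its missing entry is 51 − 52 = -1.

a = 2, z = 19, y = 16, p = -1, n = 17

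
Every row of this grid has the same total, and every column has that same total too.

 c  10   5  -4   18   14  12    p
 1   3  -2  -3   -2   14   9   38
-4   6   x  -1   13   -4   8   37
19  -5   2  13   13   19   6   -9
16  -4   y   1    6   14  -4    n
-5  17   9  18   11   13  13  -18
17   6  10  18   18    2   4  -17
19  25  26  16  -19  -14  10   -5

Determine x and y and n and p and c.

Rows 2 and 4 both sum to 58, so that's the common total.
Column 1 has 1 − 4 + 19 + 16 − 5 + 17 + 19 = 63; the blank must be 58 − 63 = -5.
Row 1 has -5 + 10 + 5 − 4 + 18 + 14 + 12 = 50; the blank must be 58 − 50 = 8.
Row 3 has -4 + 6 − 1 + 13 − 4 + 8 + 37 = 55; the blank must be 58 − 55 = 3.
Column 3 has 5 − 2 + 3 + 2 + 9 + 10 + 26 = 53; the blank must be 58 − 53 = 5.
Row 5 has 16 − 4 + 5 + 1 + 6 + 14 − 4 = 34; the blank must be 58 − 34 = 24.

x = 3, y = 5, n = 24, p = 8, c = -5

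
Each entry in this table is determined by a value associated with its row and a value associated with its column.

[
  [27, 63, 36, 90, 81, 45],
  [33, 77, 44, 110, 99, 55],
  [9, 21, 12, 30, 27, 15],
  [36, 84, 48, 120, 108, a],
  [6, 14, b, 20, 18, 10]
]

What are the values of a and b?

Each row is a constant multiple of every other row — this is a multiplication table with the headers hidden.
Row 4 is 84/63 = 4/3 times row 1, so its entry in column 6 is 45 × 4/3 = 60.
Row 5 is 14/63 = 2/9 times row 1, so its entry in column 3 is 36 × 2/9 = 8.

a = 60, b = 8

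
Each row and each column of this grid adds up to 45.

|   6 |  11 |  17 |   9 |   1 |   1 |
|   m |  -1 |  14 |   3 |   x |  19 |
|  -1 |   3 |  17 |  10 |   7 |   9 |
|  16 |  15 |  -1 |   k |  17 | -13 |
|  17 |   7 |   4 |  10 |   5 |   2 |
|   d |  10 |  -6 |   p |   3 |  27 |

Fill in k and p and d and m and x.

k = 11, p = 2, d = 9, m = -2, x = 12

Column 5: 1 + 7 + 17 + 5 + 3 = 33, so its missing entry is 45 − 33 = 12.
Row 2: -1 + 14 + 3 + 12 + 19 = 47, so its missing entry is 45 − 47 = -2.
Row 4: 16 + 15 − 1 + 17 − 13 = 34, so its missing entry is 45 − 34 = 11.
Column 1: 6 − 2 − 1 + 16 + 17 = 36, so its missing entry is 45 − 36 = 9.
Row 6: 9 + 10 − 6 + 3 + 27 = 43, so its missing entry is 45 − 43 = 2.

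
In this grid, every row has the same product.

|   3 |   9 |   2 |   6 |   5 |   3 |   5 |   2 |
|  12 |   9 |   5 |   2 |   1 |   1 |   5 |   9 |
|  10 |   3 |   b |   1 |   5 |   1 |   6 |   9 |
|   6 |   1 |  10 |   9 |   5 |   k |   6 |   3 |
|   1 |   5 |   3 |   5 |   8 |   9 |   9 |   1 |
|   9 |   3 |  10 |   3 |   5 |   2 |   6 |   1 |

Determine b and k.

Rows 2 and 6 each multiply to 48600, so every row has product 48600.
Row 3: 10×3×1×5×1×6×9 = 8100, so the missing entry is 48600 ÷ 8100 = 6.
Row 4: 6×1×10×9×5×6×3 = 48600, so the missing entry is 48600 ÷ 48600 = 1.

b = 6, k = 1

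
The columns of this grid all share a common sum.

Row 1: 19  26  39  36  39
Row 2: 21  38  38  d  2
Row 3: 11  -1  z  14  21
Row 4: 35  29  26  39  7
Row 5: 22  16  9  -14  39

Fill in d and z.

d = 33, z = -4

Column 2 sums to 108 and so does column 5; that's the common total.
In column 4 the known cells total 75, leaving 108 − 75 = 33.
In column 3 the known cells total 112, leaving 108 − 112 = -4.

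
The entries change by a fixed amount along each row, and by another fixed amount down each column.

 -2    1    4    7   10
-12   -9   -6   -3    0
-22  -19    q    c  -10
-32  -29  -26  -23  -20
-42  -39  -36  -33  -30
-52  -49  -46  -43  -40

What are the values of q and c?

q = -16, c = -13

Along each row the entries change by 3 per step; down each column they change by -10.
Row 3: from -22 at column 1, stepping by 3 to column 3 gives -16.
Row 3: from -22 at column 1, stepping by 3 to column 4 gives -13.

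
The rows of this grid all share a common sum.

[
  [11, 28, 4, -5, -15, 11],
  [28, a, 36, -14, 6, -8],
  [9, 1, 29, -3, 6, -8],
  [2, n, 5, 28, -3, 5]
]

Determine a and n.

a = -14, n = -3

Rows 1 and 3 both add up to 34, so every row sums to 34.
Row 2: 28 + 36 − 14 + 6 − 8 = 48, so the missing entry is 34 − 48 = -14.
Row 4: 2 + 5 + 28 − 3 + 5 = 37, so the missing entry is 34 − 37 = -3.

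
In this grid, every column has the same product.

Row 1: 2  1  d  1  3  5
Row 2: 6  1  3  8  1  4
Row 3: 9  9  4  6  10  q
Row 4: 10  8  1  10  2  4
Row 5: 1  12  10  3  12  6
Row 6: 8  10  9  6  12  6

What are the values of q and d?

q = 3, d = 8

Columns 2 and 4 each multiply to 8640, so every column has product 8640.
Column 6: 5×4×4×6×6 = 2880, so the missing entry is 8640 ÷ 2880 = 3.
Column 3: 3×4×1×10×9 = 1080, so the missing entry is 8640 ÷ 1080 = 8.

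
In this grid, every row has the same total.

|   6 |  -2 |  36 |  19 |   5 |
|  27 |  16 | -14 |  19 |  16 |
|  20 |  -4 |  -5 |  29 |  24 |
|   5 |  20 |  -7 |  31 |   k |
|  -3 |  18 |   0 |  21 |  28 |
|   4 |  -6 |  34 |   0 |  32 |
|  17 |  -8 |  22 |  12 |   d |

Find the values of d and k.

The complete rows each total 64.
Row 7 is missing 64 − 43 = 21 (since 17 − 8 + 22 + 12 = 43).
Row 4 is missing 64 − 49 = 15 (since 5 + 20 − 7 + 31 = 49).

d = 21, k = 15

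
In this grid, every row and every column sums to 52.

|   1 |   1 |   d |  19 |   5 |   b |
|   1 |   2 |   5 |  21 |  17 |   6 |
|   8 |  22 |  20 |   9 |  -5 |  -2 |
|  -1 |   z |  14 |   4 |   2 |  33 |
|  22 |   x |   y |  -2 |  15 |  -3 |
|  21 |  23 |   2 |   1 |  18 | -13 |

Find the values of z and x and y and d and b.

The known cells in row 4 total 52, leaving 52 − 52 = 0 for the blank.
The known cells in column 6 total 21, leaving 52 − 21 = 31 for the blank.
The known cells in row 1 total 57, leaving 52 − 57 = -5 for the blank.
The known cells in column 3 total 36, leaving 52 − 36 = 16 for the blank.
The known cells in row 5 total 48, leaving 52 − 48 = 4 for the blank.

z = 0, x = 4, y = 16, d = -5, b = 31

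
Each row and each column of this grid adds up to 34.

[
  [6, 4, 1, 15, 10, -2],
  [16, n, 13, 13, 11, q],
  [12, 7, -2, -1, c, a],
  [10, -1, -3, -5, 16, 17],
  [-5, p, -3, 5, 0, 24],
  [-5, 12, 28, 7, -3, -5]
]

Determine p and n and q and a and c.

Column 5 has 10 + 11 + 16 + 0 − 3 = 34; the blank must be 34 − 34 = 0.
Row 3 has 12 + 7 − 2 − 1 + 0 = 16; the blank must be 34 − 16 = 18.
Column 6 has -2 + 18 + 17 + 24 − 5 = 52; the blank must be 34 − 52 = -18.
Row 2 has 16 + 13 + 13 + 11 − 18 = 35; the blank must be 34 − 35 = -1.
Row 5 has -5 − 3 + 5 + 0 + 24 = 21; the blank must be 34 − 21 = 13.

p = 13, n = -1, q = -18, a = 18, c = 0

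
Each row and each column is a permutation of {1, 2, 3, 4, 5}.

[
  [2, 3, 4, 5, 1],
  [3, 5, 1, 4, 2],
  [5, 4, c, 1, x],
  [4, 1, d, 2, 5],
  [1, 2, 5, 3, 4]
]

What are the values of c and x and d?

Cell (3,5): column 5 already has {1, 2, 4, 5} → 3.
Cell (4,3): row 4 already has {1, 2, 4, 5} → 3.
At (row 3, col 3): row 3 already has {1, 3, 4, 5}, so the value is 2.

c = 2, x = 3, d = 3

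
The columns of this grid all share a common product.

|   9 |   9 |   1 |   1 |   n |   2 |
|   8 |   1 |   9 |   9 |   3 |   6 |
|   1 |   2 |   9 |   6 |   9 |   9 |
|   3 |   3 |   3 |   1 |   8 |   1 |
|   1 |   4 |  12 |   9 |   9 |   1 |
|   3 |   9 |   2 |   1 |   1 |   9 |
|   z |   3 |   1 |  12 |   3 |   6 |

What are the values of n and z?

n = 1, z = 9

Columns 2 and 4 each multiply to 5832, so every column has product 5832.
Column 5: 3×9×8×9×1×3 = 5832, so the missing entry is 5832 ÷ 5832 = 1.
Column 1: 9×8×1×3×1×3 = 648, so the missing entry is 5832 ÷ 648 = 9.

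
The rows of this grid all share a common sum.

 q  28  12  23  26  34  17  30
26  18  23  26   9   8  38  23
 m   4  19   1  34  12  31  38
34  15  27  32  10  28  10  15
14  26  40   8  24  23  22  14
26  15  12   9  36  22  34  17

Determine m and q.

Row 2 sums to 171 and so does row 6; that's the common total.
In row 3 the known cells total 139, leaving 171 − 139 = 32.
In row 1 the known cells total 170, leaving 171 − 170 = 1.

m = 32, q = 1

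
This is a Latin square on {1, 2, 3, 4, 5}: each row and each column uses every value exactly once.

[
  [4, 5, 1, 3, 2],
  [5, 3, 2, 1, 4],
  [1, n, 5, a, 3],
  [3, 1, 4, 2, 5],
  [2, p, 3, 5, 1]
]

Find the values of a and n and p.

a = 4, n = 2, p = 4

At (row 3, col 4): column 4 already has {1, 2, 3, 5}, so the value is 4.
Cell (5,2): row 5 already has {1, 2, 3, 5} → 4.
For row 3, column 2: row 3 already has {1, 3, 4, 5}; that leaves 2.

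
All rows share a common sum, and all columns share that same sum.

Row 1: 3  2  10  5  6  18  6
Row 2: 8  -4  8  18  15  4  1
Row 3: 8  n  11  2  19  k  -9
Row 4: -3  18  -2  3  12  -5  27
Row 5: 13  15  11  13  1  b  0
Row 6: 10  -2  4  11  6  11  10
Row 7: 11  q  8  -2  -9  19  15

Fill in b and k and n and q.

Rows 1 and 2 both sum to 50, so that's the common total.
Row 7: 11 + 8 − 2 − 9 + 19 + 15 = 42, so its missing entry is 50 − 42 = 8.
Row 5: 13 + 15 + 11 + 13 + 1 + 0 = 53, so its missing entry is 50 − 53 = -3.
Column 6: 18 + 4 − 5 − 3 + 11 + 19 = 44, so its missing entry is 50 − 44 = 6.
Row 3: 8 + 11 + 2 + 19 + 6 − 9 = 37, so its missing entry is 50 − 37 = 13.

b = -3, k = 6, n = 13, q = 8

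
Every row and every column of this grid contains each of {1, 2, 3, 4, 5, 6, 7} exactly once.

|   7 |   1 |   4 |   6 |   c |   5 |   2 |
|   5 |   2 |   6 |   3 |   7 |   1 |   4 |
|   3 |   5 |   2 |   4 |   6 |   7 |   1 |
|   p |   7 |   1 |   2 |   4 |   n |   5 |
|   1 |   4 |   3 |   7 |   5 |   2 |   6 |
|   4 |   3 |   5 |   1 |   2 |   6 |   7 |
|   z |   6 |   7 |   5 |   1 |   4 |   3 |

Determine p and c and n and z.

At (row 1, col 5): row 1 already has {1, 2, 4, 5, 6, 7}, so the value is 3.
For row 4, column 6: column 6 already has {1, 2, 4, 5, 6, 7}; that leaves 3.
For row 4, column 1: row 4 already has {1, 2, 3, 4, 5, 7}; that leaves 6.
Cell (7,1): row 7 already has {1, 3, 4, 5, 6, 7} → 2.

p = 6, c = 3, n = 3, z = 2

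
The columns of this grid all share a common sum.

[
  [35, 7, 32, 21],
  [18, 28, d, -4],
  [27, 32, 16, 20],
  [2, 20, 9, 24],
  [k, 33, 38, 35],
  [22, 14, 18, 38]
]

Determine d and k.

Column 2 sums to 134 and so does column 4; that's the common total.
In column 3 the known cells total 113, leaving 134 − 113 = 21.
In column 1 the known cells total 104, leaving 134 − 104 = 30.

d = 21, k = 30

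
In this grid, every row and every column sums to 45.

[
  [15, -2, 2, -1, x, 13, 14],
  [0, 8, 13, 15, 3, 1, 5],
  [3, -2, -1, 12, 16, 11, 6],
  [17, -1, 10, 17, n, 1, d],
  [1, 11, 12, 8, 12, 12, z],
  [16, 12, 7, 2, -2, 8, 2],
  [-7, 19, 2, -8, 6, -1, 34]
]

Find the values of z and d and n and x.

Row 5: 1 + 11 + 12 + 8 + 12 + 12 = 56, so its missing entry is 45 − 56 = -11.
Row 1: 15 − 2 + 2 − 1 + 13 + 14 = 41, so its missing entry is 45 − 41 = 4.
Column 5: 4 + 3 + 16 + 12 − 2 + 6 = 39, so its missing entry is 45 − 39 = 6.
Row 4: 17 − 1 + 10 + 17 + 6 + 1 = 50, so its missing entry is 45 − 50 = -5.

z = -11, d = -5, n = 6, x = 4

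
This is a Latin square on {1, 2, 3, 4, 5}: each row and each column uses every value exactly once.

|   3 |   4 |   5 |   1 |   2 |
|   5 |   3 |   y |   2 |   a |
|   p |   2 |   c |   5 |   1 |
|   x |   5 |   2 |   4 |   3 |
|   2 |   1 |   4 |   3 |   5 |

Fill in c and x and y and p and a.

At (row 2, col 5): column 5 already has {1, 2, 3, 5}, so the value is 4.
For row 2, column 3: row 2 already has {2, 3, 4, 5}; that leaves 1.
Cell (4,1): row 4 already has {2, 3, 4, 5} → 1.
Cell (3,1): column 1 already has {1, 2, 3, 5} → 4.
At (row 3, col 3): row 3 already has {1, 2, 4, 5}, so the value is 3.

c = 3, x = 1, y = 1, p = 4, a = 4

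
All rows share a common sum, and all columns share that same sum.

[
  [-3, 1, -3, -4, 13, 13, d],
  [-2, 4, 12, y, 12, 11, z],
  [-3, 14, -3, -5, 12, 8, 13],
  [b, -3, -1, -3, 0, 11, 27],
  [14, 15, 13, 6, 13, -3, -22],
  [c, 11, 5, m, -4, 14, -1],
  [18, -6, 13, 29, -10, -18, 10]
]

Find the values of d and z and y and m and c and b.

Rows 3 and 5 both sum to 36, so that's the common total.
Row 1: -3 + 1 − 3 − 4 + 13 + 13 = 17, so its missing entry is 36 − 17 = 19.
Row 4: -3 − 1 − 3 + 0 + 11 + 27 = 31, so its missing entry is 36 − 31 = 5.
Column 1: -3 − 2 − 3 + 5 + 14 + 18 = 29, so its missing entry is 36 − 29 = 7.
Row 6: 7 + 11 + 5 − 4 + 14 − 1 = 32, so its missing entry is 36 − 32 = 4.
Column 7: 19 + 13 + 27 − 22 − 1 + 10 = 46, so its missing entry is 36 − 46 = -10.
Row 2: -2 + 4 + 12 + 12 + 11 − 10 = 27, so its missing entry is 36 − 27 = 9.

d = 19, z = -10, y = 9, m = 4, c = 7, b = 5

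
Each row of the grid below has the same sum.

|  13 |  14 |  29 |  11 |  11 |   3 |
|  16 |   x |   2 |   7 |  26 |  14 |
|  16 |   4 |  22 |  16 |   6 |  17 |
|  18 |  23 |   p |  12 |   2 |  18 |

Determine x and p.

x = 16, p = 8

Row 1 sums to 81 and so does row 3; that's the common total.
In row 2 the known cells total 65, leaving 81 − 65 = 16.
In row 4 the known cells total 73, leaving 81 − 73 = 8.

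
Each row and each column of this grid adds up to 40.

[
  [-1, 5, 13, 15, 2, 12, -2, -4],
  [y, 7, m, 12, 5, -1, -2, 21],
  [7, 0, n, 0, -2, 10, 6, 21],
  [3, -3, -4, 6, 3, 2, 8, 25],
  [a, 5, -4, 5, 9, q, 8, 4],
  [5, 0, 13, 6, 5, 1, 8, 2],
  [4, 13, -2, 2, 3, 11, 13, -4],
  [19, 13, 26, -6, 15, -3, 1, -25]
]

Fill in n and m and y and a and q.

Column 6: 12 − 1 + 10 + 2 + 1 + 11 − 3 = 32, so its missing entry is 40 − 32 = 8.
Row 5: 5 − 4 + 5 + 9 + 8 + 8 + 4 = 35, so its missing entry is 40 − 35 = 5.
Row 3: 7 + 0 + 0 − 2 + 10 + 6 + 21 = 42, so its missing entry is 40 − 42 = -2.
Column 3: 13 − 2 − 4 − 4 + 13 − 2 + 26 = 40, so its missing entry is 40 − 40 = 0.
Row 2: 7 + 0 + 12 + 5 − 1 − 2 + 21 = 42, so its missing entry is 40 − 42 = -2.

n = -2, m = 0, y = -2, a = 5, q = 8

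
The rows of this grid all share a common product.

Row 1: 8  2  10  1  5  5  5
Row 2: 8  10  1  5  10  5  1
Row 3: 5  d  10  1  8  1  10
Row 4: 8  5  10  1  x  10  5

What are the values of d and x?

Rows 1 and 2 each multiply to 20000, so every row has product 20000.
Row 3: 5×10×1×8×1×10 = 4000, so the missing entry is 20000 ÷ 4000 = 5.
Row 4: 8×5×10×1×10×5 = 20000, so the missing entry is 20000 ÷ 20000 = 1.

d = 5, x = 1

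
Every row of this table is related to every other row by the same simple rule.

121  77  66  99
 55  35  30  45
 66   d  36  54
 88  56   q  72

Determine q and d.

Each row is a constant multiple of every other row — this is a multiplication table with the headers hidden.
Row 4 is 72/99 = 8/11 times row 1, so its entry in column 3 is 66 × 8/11 = 48.
Row 3 is 54/99 = 6/11 times row 1, so its entry in column 2 is 77 × 6/11 = 42.

q = 48, d = 42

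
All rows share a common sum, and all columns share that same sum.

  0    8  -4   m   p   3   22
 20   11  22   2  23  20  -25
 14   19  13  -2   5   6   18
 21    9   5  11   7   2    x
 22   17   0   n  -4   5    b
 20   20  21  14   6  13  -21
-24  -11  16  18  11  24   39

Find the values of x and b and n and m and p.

Rows 2 and 3 both sum to 73, so that's the common total.
Column 5: 23 + 5 + 7 − 4 + 6 + 11 = 48, so its missing entry is 73 − 48 = 25.
Row 1: 0 + 8 − 4 + 25 + 3 + 22 = 54, so its missing entry is 73 − 54 = 19.
Column 4: 19 + 2 − 2 + 11 + 14 + 18 = 62, so its missing entry is 73 − 62 = 11.
Row 5: 22 + 17 + 0 + 11 − 4 + 5 = 51, so its missing entry is 73 − 51 = 22.
Row 4: 21 + 9 + 5 + 11 + 7 + 2 = 55, so its missing entry is 73 − 55 = 18.

x = 18, b = 22, n = 11, m = 19, p = 25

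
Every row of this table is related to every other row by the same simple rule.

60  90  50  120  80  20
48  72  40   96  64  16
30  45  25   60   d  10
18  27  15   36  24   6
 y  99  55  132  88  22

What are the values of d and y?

Each row is a constant multiple of every other row — this is a multiplication table with the headers hidden.
Row 3 is 60/120 = 1/2 times row 1, so its entry in column 5 is 80 × 1/2 = 40.
Row 5 is 132/120 = 11/10 times row 1, so its entry in column 1 is 60 × 11/10 = 66.

d = 40, y = 66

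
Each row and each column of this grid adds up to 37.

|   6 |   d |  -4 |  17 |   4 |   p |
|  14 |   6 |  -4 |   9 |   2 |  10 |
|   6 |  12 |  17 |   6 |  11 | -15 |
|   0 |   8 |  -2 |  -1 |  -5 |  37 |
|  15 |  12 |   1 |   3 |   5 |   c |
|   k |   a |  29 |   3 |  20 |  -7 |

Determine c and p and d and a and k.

c = 1, p = 11, d = 3, a = -4, k = -4

Row 5 has 15 + 12 + 1 + 3 + 5 = 36; the blank must be 37 − 36 = 1.
Column 1 has 6 + 14 + 6 + 0 + 15 = 41; the blank must be 37 − 41 = -4.
Row 6 has -4 + 29 + 3 + 20 − 7 = 41; the blank must be 37 − 41 = -4.
Column 2 has 6 + 12 + 8 + 12 − 4 = 34; the blank must be 37 − 34 = 3.
Row 1 has 6 + 3 − 4 + 17 + 4 = 26; the blank must be 37 − 26 = 11.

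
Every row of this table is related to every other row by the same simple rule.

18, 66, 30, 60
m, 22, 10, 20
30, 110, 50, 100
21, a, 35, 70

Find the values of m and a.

Each row is a constant multiple of every other row — this is a multiplication table with the headers hidden.
Row 2 is 20/60 = 1/3 times row 1, so its entry in column 1 is 18 × 1/3 = 6.
Row 4 is 70/60 = 7/6 times row 1, so its entry in column 2 is 66 × 7/6 = 77.

m = 6, a = 77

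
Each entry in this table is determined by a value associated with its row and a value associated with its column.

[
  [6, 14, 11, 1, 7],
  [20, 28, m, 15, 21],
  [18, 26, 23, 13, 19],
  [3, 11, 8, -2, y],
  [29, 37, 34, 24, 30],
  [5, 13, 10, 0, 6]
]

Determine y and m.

y = 4, m = 25

The difference between any two rows is the same in every column — this is an addition table with the headers hidden.
Row 4 minus row 1 is 3 − 6 = -3, so its entry in column 5 is 7 + (-3) = 4.
Row 2 minus row 1 is 20 − 6 = 14, so its entry in column 3 is 11 + 14 = 25.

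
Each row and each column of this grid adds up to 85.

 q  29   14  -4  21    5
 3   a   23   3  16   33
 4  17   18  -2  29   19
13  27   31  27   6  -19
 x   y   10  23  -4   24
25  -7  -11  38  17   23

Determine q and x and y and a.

q = 20, x = 20, y = 12, a = 7

The known cells in row 2 total 78, leaving 85 − 78 = 7 for the blank.
The known cells in column 2 total 73, leaving 85 − 73 = 12 for the blank.
The known cells in row 5 total 65, leaving 85 − 65 = 20 for the blank.
The known cells in row 1 total 65, leaving 85 − 65 = 20 for the blank.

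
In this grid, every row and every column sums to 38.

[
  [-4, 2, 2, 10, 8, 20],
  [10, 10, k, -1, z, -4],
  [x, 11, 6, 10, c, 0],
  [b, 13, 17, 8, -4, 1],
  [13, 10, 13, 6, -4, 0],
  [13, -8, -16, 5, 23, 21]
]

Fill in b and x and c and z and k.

Column 3: 2 + 6 + 17 + 13 − 16 = 22, so its missing entry is 38 − 22 = 16.
Row 2: 10 + 10 + 16 − 1 − 4 = 31, so its missing entry is 38 − 31 = 7.
Column 5: 8 + 7 − 4 − 4 + 23 = 30, so its missing entry is 38 − 30 = 8.
Row 3: 11 + 6 + 10 + 8 + 0 = 35, so its missing entry is 38 − 35 = 3.
Row 4: 13 + 17 + 8 − 4 + 1 = 35, so its missing entry is 38 − 35 = 3.

b = 3, x = 3, c = 8, z = 7, k = 16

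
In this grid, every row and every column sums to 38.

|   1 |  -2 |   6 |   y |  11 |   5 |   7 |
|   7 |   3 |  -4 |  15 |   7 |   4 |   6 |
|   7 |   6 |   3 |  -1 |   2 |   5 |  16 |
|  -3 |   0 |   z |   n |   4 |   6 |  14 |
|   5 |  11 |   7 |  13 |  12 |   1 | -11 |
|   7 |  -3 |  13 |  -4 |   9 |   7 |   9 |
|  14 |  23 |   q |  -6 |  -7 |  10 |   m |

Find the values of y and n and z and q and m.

y = 10, n = 11, z = 6, q = 7, m = -3

Row 1: 1 − 2 + 6 + 11 + 5 + 7 = 28, so its missing entry is 38 − 28 = 10.
Column 4: 10 + 15 − 1 + 13 − 4 − 6 = 27, so its missing entry is 38 − 27 = 11.
Column 7: 7 + 6 + 16 + 14 − 11 + 9 = 41, so its missing entry is 38 − 41 = -3.
Row 7: 14 + 23 − 6 − 7 + 10 − 3 = 31, so its missing entry is 38 − 31 = 7.
Row 4: -3 + 0 + 11 + 4 + 6 + 14 = 32, so its missing entry is 38 − 32 = 6.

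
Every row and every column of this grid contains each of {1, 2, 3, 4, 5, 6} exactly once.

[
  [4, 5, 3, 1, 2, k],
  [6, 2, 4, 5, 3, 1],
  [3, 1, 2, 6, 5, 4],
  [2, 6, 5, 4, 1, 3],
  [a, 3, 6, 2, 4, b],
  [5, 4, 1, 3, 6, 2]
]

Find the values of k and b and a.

For row 5, column 1: column 1 already has {2, 3, 4, 5, 6}; that leaves 1.
For row 5, column 6: row 5 already has {1, 2, 3, 4, 6}; that leaves 5.
At (row 1, col 6): row 1 already has {1, 2, 3, 4, 5}, so the value is 6.

k = 6, b = 5, a = 1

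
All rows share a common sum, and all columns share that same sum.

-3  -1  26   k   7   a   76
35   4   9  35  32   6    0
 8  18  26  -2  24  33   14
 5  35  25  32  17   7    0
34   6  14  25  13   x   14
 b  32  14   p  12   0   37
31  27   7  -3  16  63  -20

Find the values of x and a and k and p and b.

Rows 2 and 3 both sum to 121, so that's the common total.
Row 5 has 34 + 6 + 14 + 25 + 13 + 14 = 106; the blank must be 121 − 106 = 15.
Column 1 has -3 + 35 + 8 + 5 + 34 + 31 = 110; the blank must be 121 − 110 = 11.
Column 6 has 6 + 33 + 7 + 15 + 0 + 63 = 124; the blank must be 121 − 124 = -3.
Row 1 has -3 − 1 + 26 + 7 − 3 + 76 = 102; the blank must be 121 − 102 = 19.
Row 6 has 11 + 32 + 14 + 12 + 0 + 37 = 106; the blank must be 121 − 106 = 15.

x = 15, a = -3, k = 19, p = 15, b = 11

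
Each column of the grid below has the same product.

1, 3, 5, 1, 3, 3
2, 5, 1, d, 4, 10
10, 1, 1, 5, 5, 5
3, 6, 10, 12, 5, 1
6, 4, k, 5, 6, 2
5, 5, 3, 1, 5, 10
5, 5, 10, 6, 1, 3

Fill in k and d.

Columns 1 and 2 each multiply to 9000, so every column has product 9000.
Column 3: 5×1×1×10×3×10 = 1500, so the missing entry is 9000 ÷ 1500 = 6.
Column 4: 1×5×12×5×1×6 = 1800, so the missing entry is 9000 ÷ 1800 = 5.

k = 6, d = 5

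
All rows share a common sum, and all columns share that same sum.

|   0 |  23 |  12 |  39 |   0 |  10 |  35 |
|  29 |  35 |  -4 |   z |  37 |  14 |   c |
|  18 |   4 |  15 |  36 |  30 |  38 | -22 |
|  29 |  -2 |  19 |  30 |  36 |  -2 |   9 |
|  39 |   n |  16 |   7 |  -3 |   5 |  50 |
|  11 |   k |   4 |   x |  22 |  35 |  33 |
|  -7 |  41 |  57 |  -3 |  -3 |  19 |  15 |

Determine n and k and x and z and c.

Rows 1 and 3 both sum to 119, so that's the common total.
Row 5: 39 + 16 + 7 − 3 + 5 + 50 = 114, so its missing entry is 119 − 114 = 5.
Column 2: 23 + 35 + 4 − 2 + 5 + 41 = 106, so its missing entry is 119 − 106 = 13.
Row 6: 11 + 13 + 4 + 22 + 35 + 33 = 118, so its missing entry is 119 − 118 = 1.
Column 7: 35 − 22 + 9 + 50 + 33 + 15 = 120, so its missing entry is 119 − 120 = -1.
Row 2: 29 + 35 − 4 + 37 + 14 − 1 = 110, so its missing entry is 119 − 110 = 9.

n = 5, k = 13, x = 1, z = 9, c = -1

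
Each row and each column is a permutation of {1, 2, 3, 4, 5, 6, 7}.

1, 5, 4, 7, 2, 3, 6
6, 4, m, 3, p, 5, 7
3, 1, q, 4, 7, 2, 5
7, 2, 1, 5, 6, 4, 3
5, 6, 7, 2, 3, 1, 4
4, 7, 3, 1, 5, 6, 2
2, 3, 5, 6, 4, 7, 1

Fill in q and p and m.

q = 6, p = 1, m = 2

For row 2, column 5: column 5 already has {2, 3, 4, 5, 6, 7}; that leaves 1.
For row 2, column 3: row 2 already has {1, 3, 4, 5, 6, 7}; that leaves 2.
Cell (3,3): row 3 already has {1, 2, 3, 4, 5, 7} → 6.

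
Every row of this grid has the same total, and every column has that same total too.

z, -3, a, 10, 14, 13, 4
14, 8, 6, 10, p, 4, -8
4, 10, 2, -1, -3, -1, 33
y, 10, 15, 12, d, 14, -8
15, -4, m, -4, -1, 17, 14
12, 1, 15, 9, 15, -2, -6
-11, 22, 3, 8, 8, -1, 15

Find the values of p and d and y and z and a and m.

Rows 3 and 6 both sum to 44, so that's the common total.
Row 2: 14 + 8 + 6 + 10 + 4 − 8 = 34, so its missing entry is 44 − 34 = 10.
Column 5: 14 + 10 − 3 − 1 + 15 + 8 = 43, so its missing entry is 44 − 43 = 1.
Row 4: 10 + 15 + 12 + 1 + 14 − 8 = 44, so its missing entry is 44 − 44 = 0.
Column 1: 14 + 4 + 0 + 15 + 12 − 11 = 34, so its missing entry is 44 − 34 = 10.
Row 5: 15 − 4 − 4 − 1 + 17 + 14 = 37, so its missing entry is 44 − 37 = 7.
Row 1: 10 − 3 + 10 + 14 + 13 + 4 = 48, so its missing entry is 44 − 48 = -4.

p = 10, d = 1, y = 0, z = 10, a = -4, m = 7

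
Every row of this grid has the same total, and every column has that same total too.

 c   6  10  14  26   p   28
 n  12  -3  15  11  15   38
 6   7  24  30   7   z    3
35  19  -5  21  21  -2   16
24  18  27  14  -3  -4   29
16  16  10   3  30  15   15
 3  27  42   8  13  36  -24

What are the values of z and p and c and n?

Rows 4 and 5 both sum to 105, so that's the common total.
Row 2 has 12 − 3 + 15 + 11 + 15 + 38 = 88; the blank must be 105 − 88 = 17.
Row 3 has 6 + 7 + 24 + 30 + 7 + 3 = 77; the blank must be 105 − 77 = 28.
Column 6 has 15 + 28 − 2 − 4 + 15 + 36 = 88; the blank must be 105 − 88 = 17.
Row 1 has 6 + 10 + 14 + 26 + 17 + 28 = 101; the blank must be 105 − 101 = 4.

z = 28, p = 17, c = 4, n = 17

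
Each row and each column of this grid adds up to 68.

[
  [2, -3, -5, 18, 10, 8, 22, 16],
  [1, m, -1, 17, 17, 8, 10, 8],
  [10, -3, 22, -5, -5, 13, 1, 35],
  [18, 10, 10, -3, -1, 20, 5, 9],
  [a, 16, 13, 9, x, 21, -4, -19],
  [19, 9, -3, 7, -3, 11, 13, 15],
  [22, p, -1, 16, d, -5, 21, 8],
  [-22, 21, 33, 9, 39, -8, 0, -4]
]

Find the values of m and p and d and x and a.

m = 8, p = 10, d = -3, x = 14, a = 18

The known cells in column 1 total 50, leaving 68 − 50 = 18 for the blank.
The known cells in row 5 total 54, leaving 68 − 54 = 14 for the blank.
The known cells in row 2 total 60, leaving 68 − 60 = 8 for the blank.
The known cells in column 2 total 58, leaving 68 − 58 = 10 for the blank.
The known cells in row 7 total 71, leaving 68 − 71 = -3 for the blank.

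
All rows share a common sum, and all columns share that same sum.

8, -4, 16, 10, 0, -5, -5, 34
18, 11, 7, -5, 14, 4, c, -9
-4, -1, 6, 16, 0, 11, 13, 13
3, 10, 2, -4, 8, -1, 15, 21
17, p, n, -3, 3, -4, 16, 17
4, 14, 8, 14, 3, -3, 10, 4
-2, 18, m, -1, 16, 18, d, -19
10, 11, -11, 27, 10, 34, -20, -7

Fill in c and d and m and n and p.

Rows 1 and 3 both sum to 54, so that's the common total.
The known cells in row 2 total 40, leaving 54 − 40 = 14 for the blank.
The known cells in column 7 total 43, leaving 54 − 43 = 11 for the blank.
The known cells in row 7 total 41, leaving 54 − 41 = 13 for the blank.
The known cells in column 3 total 41, leaving 54 − 41 = 13 for the blank.
The known cells in row 5 total 59, leaving 54 − 59 = -5 for the blank.

c = 14, d = 11, m = 13, n = 13, p = -5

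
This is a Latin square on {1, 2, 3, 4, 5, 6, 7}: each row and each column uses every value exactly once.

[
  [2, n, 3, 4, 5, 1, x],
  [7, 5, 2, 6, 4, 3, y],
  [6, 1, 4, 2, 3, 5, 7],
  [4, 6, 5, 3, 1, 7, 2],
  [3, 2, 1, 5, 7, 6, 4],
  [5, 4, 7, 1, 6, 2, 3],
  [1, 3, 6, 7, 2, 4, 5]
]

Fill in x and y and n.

x = 6, y = 1, n = 7

At (row 1, col 2): column 2 already has {1, 2, 3, 4, 5, 6}, so the value is 7.
At (row 2, col 7): row 2 already has {2, 3, 4, 5, 6, 7}, so the value is 1.
At (row 1, col 7): row 1 already has {1, 2, 3, 4, 5, 7}, so the value is 6.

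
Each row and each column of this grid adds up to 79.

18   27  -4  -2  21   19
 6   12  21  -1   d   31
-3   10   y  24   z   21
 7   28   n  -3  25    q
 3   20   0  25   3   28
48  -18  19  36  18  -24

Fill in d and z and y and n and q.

d = 10, z = 2, y = 25, n = 18, q = 4

Row 2 has 6 + 12 + 21 − 1 + 31 = 69; the blank must be 79 − 69 = 10.
Column 5 has 21 + 10 + 25 + 3 + 18 = 77; the blank must be 79 − 77 = 2.
Row 3 has -3 + 10 + 24 + 2 + 21 = 54; the blank must be 79 − 54 = 25.
Column 3 has -4 + 21 + 25 + 0 + 19 = 61; the blank must be 79 − 61 = 18.
Row 4 has 7 + 28 + 18 − 3 + 25 = 75; the blank must be 79 − 75 = 4.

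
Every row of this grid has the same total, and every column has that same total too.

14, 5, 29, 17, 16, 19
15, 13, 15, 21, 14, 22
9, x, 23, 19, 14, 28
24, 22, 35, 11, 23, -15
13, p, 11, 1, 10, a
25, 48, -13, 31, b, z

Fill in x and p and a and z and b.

x = 7, p = 5, a = 60, z = -14, b = 23

Rows 1 and 2 both sum to 100, so that's the common total.
Row 3 has 9 + 23 + 19 + 14 + 28 = 93; the blank must be 100 − 93 = 7.
Column 5 has 16 + 14 + 14 + 23 + 10 = 77; the blank must be 100 − 77 = 23.
Row 6 has 25 + 48 − 13 + 31 + 23 = 114; the blank must be 100 − 114 = -14.
Column 6 has 19 + 22 + 28 − 15 − 14 = 40; the blank must be 100 − 40 = 60.
Row 5 has 13 + 11 + 1 + 10 + 60 = 95; the blank must be 100 − 95 = 5.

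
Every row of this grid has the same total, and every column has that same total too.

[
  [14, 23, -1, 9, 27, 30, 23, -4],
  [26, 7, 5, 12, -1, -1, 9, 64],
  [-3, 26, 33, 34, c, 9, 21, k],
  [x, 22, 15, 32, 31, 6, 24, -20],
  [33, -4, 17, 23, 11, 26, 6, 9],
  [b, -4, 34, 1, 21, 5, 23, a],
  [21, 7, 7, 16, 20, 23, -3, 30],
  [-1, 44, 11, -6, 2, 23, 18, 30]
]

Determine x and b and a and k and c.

x = 11, b = 20, a = 21, k = -9, c = 10

Rows 1 and 2 both sum to 121, so that's the common total.
Column 5 has 27 − 1 + 31 + 11 + 21 + 20 + 2 = 111; the blank must be 121 − 111 = 10.
Row 3 has -3 + 26 + 33 + 34 + 10 + 9 + 21 = 130; the blank must be 121 − 130 = -9.
Column 8 has -4 + 64 − 9 − 20 + 9 + 30 + 30 = 100; the blank must be 121 − 100 = 21.
Row 4 has 22 + 15 + 32 + 31 + 6 + 24 − 20 = 110; the blank must be 121 − 110 = 11.
Row 6 has -4 + 34 + 1 + 21 + 5 + 23 + 21 = 101; the blank must be 121 − 101 = 20.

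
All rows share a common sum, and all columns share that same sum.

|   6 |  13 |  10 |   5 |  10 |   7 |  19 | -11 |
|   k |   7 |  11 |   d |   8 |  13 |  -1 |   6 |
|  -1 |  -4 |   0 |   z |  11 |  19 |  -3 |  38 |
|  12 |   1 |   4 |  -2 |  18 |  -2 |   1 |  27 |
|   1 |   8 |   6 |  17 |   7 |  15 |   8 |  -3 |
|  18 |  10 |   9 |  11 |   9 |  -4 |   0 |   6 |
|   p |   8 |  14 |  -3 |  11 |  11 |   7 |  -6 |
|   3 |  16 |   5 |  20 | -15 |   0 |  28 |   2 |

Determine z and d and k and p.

Rows 1 and 4 both sum to 59, so that's the common total.
Row 3: -1 − 4 + 0 + 11 + 19 − 3 + 38 = 60, so its missing entry is 59 − 60 = -1.
Column 4: 5 − 1 − 2 + 17 + 11 − 3 + 20 = 47, so its missing entry is 59 − 47 = 12.
Row 2: 7 + 11 + 12 + 8 + 13 − 1 + 6 = 56, so its missing entry is 59 − 56 = 3.
Row 7: 8 + 14 − 3 + 11 + 11 + 7 − 6 = 42, so its missing entry is 59 − 42 = 17.

z = -1, d = 12, k = 3, p = 17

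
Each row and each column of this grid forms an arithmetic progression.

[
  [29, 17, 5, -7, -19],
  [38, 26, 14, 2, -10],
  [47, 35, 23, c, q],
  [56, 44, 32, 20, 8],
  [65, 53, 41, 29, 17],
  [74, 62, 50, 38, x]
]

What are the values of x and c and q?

x = 26, c = 11, q = -1

Along each row the entries change by -12 per step; down each column they change by 9.
Row 6: from 74 at column 1, stepping by -12 to column 5 gives 26.
Row 3: from 47 at column 1, stepping by -12 to column 4 gives 11.
Row 3: from 47 at column 1, stepping by -12 to column 5 gives -1.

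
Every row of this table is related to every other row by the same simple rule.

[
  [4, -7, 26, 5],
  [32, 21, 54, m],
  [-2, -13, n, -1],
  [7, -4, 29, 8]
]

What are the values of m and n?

m = 33, n = 20

The difference between any two rows is the same in every column — this is an addition table with the headers hidden.
Row 2 minus row 1 is 32 − 4 = 28, so its entry in column 4 is 5 + 28 = 33.
Row 3 minus row 1 is -2 − 4 = -6, so its entry in column 3 is 26 + (-6) = 20.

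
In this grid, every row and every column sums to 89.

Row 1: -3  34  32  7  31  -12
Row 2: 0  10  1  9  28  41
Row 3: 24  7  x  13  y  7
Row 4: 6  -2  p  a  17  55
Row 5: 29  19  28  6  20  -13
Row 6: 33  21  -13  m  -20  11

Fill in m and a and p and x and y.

m = 57, a = -3, p = 16, x = 25, y = 13

The known cells in column 5 total 76, leaving 89 − 76 = 13 for the blank.
The known cells in row 3 total 64, leaving 89 − 64 = 25 for the blank.
The known cells in row 6 total 32, leaving 89 − 32 = 57 for the blank.
The known cells in column 4 total 92, leaving 89 − 92 = -3 for the blank.
The known cells in row 4 total 73, leaving 89 − 73 = 16 for the blank.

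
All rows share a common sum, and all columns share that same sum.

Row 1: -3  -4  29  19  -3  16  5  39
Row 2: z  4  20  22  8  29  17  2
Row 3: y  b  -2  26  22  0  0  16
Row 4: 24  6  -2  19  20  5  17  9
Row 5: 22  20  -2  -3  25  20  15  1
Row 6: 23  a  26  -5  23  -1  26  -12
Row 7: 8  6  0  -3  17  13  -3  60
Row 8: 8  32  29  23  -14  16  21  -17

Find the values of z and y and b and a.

z = -4, y = 20, b = 16, a = 18

Rows 1 and 4 both sum to 98, so that's the common total.
Row 2: 4 + 20 + 22 + 8 + 29 + 17 + 2 = 102, so its missing entry is 98 − 102 = -4.
Row 6: 23 + 26 − 5 + 23 − 1 + 26 − 12 = 80, so its missing entry is 98 − 80 = 18.
Column 1: -3 − 4 + 24 + 22 + 23 + 8 + 8 = 78, so its missing entry is 98 − 78 = 20.
Row 3: 20 − 2 + 26 + 22 + 0 + 0 + 16 = 82, so its missing entry is 98 − 82 = 16.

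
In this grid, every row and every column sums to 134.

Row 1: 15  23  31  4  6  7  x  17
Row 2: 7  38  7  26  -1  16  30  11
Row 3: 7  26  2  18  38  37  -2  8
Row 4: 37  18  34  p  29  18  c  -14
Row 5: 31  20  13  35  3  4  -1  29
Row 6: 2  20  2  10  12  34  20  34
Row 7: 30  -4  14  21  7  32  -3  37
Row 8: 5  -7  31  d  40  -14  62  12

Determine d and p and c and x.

Row 1: 15 + 23 + 31 + 4 + 6 + 7 + 17 = 103, so its missing entry is 134 − 103 = 31.
Column 7: 31 + 30 − 2 − 1 + 20 − 3 + 62 = 137, so its missing entry is 134 − 137 = -3.
Row 4: 37 + 18 + 34 + 29 + 18 − 3 − 14 = 119, so its missing entry is 134 − 119 = 15.
Row 8: 5 − 7 + 31 + 40 − 14 + 62 + 12 = 129, so its missing entry is 134 − 129 = 5.

d = 5, p = 15, c = -3, x = 31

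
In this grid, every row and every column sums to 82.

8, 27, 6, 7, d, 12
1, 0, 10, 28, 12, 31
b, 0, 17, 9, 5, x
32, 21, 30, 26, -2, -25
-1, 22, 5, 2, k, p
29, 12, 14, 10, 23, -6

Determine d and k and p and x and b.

Row 1: 8 + 27 + 6 + 7 + 12 = 60, so its missing entry is 82 − 60 = 22.
Column 5: 22 + 12 + 5 − 2 + 23 = 60, so its missing entry is 82 − 60 = 22.
Column 1: 8 + 1 + 32 − 1 + 29 = 69, so its missing entry is 82 − 69 = 13.
Row 5: -1 + 22 + 5 + 2 + 22 = 50, so its missing entry is 82 − 50 = 32.
Row 3: 13 + 0 + 17 + 9 + 5 = 44, so its missing entry is 82 − 44 = 38.

d = 22, k = 22, p = 32, x = 38, b = 13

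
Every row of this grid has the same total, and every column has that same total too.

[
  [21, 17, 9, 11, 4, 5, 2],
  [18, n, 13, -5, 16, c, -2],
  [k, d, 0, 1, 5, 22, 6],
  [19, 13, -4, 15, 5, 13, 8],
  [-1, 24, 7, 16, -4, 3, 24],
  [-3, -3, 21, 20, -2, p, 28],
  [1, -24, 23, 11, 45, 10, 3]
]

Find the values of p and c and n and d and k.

Rows 1 and 4 both sum to 69, so that's the common total.
Row 6 has -3 − 3 + 21 + 20 − 2 + 28 = 61; the blank must be 69 − 61 = 8.
Column 6 has 5 + 22 + 13 + 3 + 8 + 10 = 61; the blank must be 69 − 61 = 8.
Row 2 has 18 + 13 − 5 + 16 + 8 − 2 = 48; the blank must be 69 − 48 = 21.
Column 2 has 17 + 21 + 13 + 24 − 3 − 24 = 48; the blank must be 69 − 48 = 21.
Row 3 has 21 + 0 + 1 + 5 + 22 + 6 = 55; the blank must be 69 − 55 = 14.

p = 8, c = 8, n = 21, d = 21, k = 14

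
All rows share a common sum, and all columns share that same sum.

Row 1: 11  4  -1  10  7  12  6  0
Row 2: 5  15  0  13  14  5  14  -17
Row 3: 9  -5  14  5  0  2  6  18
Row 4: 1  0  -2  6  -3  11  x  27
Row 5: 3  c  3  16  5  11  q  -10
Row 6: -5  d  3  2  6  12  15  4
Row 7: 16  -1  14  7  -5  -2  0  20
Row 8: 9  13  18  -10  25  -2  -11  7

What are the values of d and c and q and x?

d = 12, c = 11, q = 10, x = 9

Rows 1 and 2 both sum to 49, so that's the common total.
The known cells in row 6 total 37, leaving 49 − 37 = 12 for the blank.
The known cells in column 2 total 38, leaving 49 − 38 = 11 for the blank.
The known cells in row 5 total 39, leaving 49 − 39 = 10 for the blank.
The known cells in row 4 total 40, leaving 49 − 40 = 9 for the blank.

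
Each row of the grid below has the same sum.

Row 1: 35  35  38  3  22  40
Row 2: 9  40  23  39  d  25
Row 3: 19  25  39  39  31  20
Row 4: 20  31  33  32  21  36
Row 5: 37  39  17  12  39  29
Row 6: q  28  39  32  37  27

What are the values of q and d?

Row 1 sums to 173 and so does row 4; that's the common total.
In row 6 the known cells total 163, leaving 173 − 163 = 10.
In row 2 the known cells total 136, leaving 173 − 136 = 37.

q = 10, d = 37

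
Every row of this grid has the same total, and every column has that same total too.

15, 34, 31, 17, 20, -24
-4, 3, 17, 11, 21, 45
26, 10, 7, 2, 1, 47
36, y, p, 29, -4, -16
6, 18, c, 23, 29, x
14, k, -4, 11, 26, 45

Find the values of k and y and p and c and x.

Rows 1 and 2 both sum to 93, so that's the common total.
Row 6: 14 − 4 + 11 + 26 + 45 = 92, so its missing entry is 93 − 92 = 1.
Column 2: 34 + 3 + 10 + 18 + 1 = 66, so its missing entry is 93 − 66 = 27.
Column 6: -24 + 45 + 47 − 16 + 45 = 97, so its missing entry is 93 − 97 = -4.
Row 5: 6 + 18 + 23 + 29 − 4 = 72, so its missing entry is 93 − 72 = 21.
Row 4: 36 + 27 + 29 − 4 − 16 = 72, so its missing entry is 93 − 72 = 21.

k = 1, y = 27, p = 21, c = 21, x = -4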